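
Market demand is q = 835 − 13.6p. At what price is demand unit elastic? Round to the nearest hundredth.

30.70

For linear demand q = a − bp, E = −bp/(a − bp). |E| = 1 ⇒ bp = a − bp ⇒ p = a/(2b).
p = 835/(2·13.6) ≈ 30.70.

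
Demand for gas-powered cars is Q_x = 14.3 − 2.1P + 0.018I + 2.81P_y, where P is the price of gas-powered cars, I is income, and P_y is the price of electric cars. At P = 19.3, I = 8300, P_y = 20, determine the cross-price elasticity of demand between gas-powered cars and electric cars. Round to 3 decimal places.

0.313

Q_x = 14.3 − 2.1(19.3) + 0.018(8300) + 2.81(20) = 14.3 − 40.53 + 149.4 + 56.2 = 179.37.
∂Q_x/∂P_y = +2.81, so E_xy = 2.81·(20/179.37) ≈ 0.313.
E_xy > 0: the goods are substitutes.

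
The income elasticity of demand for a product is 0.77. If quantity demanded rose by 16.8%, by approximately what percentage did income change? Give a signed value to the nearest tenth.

%ΔQ ≈ E × %ΔI ⇒ %ΔI = %ΔQ / E = (16.8%)/(0.77) ≈ 21.8%.

21.8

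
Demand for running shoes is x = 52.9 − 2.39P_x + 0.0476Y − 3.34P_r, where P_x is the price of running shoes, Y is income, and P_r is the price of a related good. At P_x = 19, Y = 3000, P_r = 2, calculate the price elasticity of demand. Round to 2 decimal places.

-0.32

At the given point, x = 52.9 − 2.39(19) + 0.0476(3000) − 3.34(2) = 52.9 − 45.41 + 142.8 − 6.68 = 143.61.
∂x/∂P_x = −2.39, so E_p = (−2.39)·(19/143.61) ≈ -0.32.
|E_p| < 1: demand is inelastic.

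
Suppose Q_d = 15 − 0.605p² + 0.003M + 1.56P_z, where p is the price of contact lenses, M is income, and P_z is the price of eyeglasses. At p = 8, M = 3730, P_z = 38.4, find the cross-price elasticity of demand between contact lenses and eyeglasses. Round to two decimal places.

1.26

First evaluate Q_d: 15 − 0.605(8)² + 0.003(3730) + 1.56(38.4) = 15 − 38.72 + 11.19 + 59.904 = 47.374.
∂Q_d/∂P_z = +1.56, so E_xy = 1.56·(38.4/47.374) ≈ 1.26.
E_xy > 0: the goods are substitutes.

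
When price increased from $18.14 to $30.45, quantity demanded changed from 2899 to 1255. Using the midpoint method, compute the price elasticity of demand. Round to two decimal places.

%Δq = (1255 − 2899)/[(2899 + 1255)/2] = -1644/2077 ≈ -0.7915.
%ΔP = (30.45 − 18.14)/[(18.14 + 30.45)/2] = 12.31/24.295 ≈ 0.5067.
Arc elasticity E = %Δq/%ΔP ≈ -0.7915/0.5067 ≈ -1.56.
|E| > 1: demand is elastic over this range.

-1.56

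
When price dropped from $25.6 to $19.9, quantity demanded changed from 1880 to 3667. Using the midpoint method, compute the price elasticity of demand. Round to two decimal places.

%ΔQ = (3667 − 1880)/[(1880 + 3667)/2] = 1787/2773.5 ≈ 0.6443.
%Δp = (19.9 − 25.6)/[(25.6 + 19.9)/2] = -5.7/22.75 ≈ -0.2505.
Arc elasticity E = %ΔQ/%Δp ≈ 0.6443/-0.2505 ≈ -2.57.
|E| > 1: demand is elastic over this range.

-2.57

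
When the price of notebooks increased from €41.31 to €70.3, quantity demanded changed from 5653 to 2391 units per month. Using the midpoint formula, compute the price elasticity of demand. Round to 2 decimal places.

-1.56

%Δq = (2391 − 5653)/[(5653 + 2391)/2] = -3262/4022 ≈ -0.8110.
%Δp = (70.3 − 41.31)/[(41.31 + 70.3)/2] = 28.99/55.805 ≈ 0.5195.
Arc elasticity E = %Δq/%Δp ≈ -0.8110/0.5195 ≈ -1.56.
|E| > 1: demand is elastic over this range.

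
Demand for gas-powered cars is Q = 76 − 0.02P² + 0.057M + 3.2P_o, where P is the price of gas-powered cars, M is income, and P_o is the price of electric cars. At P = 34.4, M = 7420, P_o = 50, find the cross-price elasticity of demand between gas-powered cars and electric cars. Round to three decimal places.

Q = 76 − 0.02(34.4)² + 0.057(7420) + 3.2(50) = 76 − 23.6672 + 422.94 + 160 = 635.2728.
∂Q/∂P_o = +3.2, so E_xy = 3.2·(50/635.2728) ≈ 0.252.
E_xy > 0: the goods are substitutes.

0.252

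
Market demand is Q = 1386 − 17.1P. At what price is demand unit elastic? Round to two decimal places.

40.53

For linear demand Q = a − bP, E = −bP/(a − bP). |E| = 1 ⇒ bP = a − bP ⇒ P = a/(2b).
P = 1386/(2·17.1) ≈ 40.53.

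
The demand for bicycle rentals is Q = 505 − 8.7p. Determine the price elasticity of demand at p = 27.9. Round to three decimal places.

At p = 27.9, Q = 262.27.
dQ/dp = −8.7.
Point elasticity E = (dQ/dp)·(p/Q) = -8.7 × 27.9/262.27 ≈ -0.925.
|E| < 1, so demand is inelastic at this price.

-0.925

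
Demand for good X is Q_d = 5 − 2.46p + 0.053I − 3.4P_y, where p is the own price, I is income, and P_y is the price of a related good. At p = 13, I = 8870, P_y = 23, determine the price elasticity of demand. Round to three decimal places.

-0.088

Evaluating quantity at (p, I, P_y) gives Q_d = 5 − 2.46(13) + 0.053(8870) − 3.4(23) = 5 − 31.98 + 470.11 − 78.2 = 364.93.
∂Q_d/∂p = −2.46, so E_p = (−2.46)·(13/364.93) ≈ -0.088.
|E_p| < 1: demand is inelastic.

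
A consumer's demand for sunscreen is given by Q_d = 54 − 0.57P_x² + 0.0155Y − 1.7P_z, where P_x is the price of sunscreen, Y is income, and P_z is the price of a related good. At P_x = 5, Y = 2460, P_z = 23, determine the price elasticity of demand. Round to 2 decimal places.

Evaluating quantity at (P_x, Y, P_z) gives Q_d = 54 − 0.57(5)² + 0.0155(2460) − 1.7(23) = 54 − 14.25 + 38.13 − 39.1 = 38.78.
∂Q_d/∂P_x = −2·0.57·P_x = -5.7, so E_p = -5.7·(5/38.78) ≈ -0.73.
|E_p| < 1: demand is inelastic.

-0.73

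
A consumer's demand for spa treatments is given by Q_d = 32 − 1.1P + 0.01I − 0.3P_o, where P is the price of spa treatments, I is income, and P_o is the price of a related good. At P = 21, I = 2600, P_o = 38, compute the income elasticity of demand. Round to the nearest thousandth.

Q_d = 32 − 1.1(21) + 0.01(2600) − 0.3(38) = 32 − 23.1 + 26 − 11.4 = 23.5.
∂Q_d/∂I = +0.01, so E_I = 0.01·(2600/23.5) ≈ 1.106.
E_I > 1: normal good (luxury).

1.106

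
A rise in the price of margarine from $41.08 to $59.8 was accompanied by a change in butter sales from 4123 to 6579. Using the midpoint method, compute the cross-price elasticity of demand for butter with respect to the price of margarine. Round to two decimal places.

1.24

%ΔQ_x = (6579 − 4123)/[(4123+6579)/2] = 2456/5351 ≈ 0.4590.
%ΔP_y = (59.8 − 41.08)/[(41.08+59.8)/2] ≈ 0.3711.
E_xy = 0.4590/0.3711 ≈ 1.24.
E_xy > 0, so butter and margarine are substitutes.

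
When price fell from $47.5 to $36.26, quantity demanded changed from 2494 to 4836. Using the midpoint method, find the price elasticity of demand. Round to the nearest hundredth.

-2.38

%ΔQ = (4836 − 2494)/[(2494 + 4836)/2] = 2342/3665 ≈ 0.6390.
%ΔP = (36.26 − 47.5)/[(47.5 + 36.26)/2] = -11.24/41.88 ≈ -0.2684.
Arc elasticity E = %ΔQ/%ΔP ≈ 0.6390/-0.2684 ≈ -2.38.
|E| > 1: demand is elastic over this range.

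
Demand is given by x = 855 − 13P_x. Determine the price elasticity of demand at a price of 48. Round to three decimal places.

At P_x = 48, x = 231.
dx/dP_x = −13.
Point elasticity E = (dx/dP_x)·(P_x/x) = -13 × 48/231 ≈ -2.701.
|E| > 1, so demand is elastic at this price.

-2.701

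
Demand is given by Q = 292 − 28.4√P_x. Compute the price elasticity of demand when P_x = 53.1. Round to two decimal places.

-1.22

At P_x = 53.1, Q = 85.0499.
dQ/dP_x = −28.4/(2√P_x) = −28.4/(2·7.287).
Point elasticity E = (dQ/dP_x)·(P_x/Q) = -1.9487 × 53.1/85.0499 ≈ -1.22.
|E| > 1, so demand is elastic at this price.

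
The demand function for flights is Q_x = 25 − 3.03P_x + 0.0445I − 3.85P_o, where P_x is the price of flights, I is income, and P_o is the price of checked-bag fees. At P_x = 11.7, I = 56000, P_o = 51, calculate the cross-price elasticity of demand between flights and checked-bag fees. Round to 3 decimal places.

At the given point, Q_x = 25 − 3.03(11.7) + 0.0445(56000) − 3.85(51) = 25 − 35.451 + 2492 − 196.35 = 2285.199.
∂Q_x/∂P_o = −3.85, so E_xy = -3.85·(51/2285.199) ≈ -0.086.
E_xy < 0: the goods are complements.

-0.086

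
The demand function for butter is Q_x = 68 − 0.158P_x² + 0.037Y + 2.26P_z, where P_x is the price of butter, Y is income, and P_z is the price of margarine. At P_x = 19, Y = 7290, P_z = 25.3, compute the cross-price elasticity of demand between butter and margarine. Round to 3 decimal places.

First evaluate Q_x: 68 − 0.158(19)² + 0.037(7290) + 2.26(25.3) = 68 − 57.038 + 269.73 + 57.178 = 337.87.
∂Q_x/∂P_z = +2.26, so E_xy = 2.26·(25.3/337.87) ≈ 0.169.
E_xy > 0: the goods are substitutes.

0.169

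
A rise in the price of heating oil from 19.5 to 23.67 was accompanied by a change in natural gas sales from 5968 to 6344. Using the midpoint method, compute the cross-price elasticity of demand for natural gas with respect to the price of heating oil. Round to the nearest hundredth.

0.32

%ΔQ_x = (6344 − 5968)/[(5968+6344)/2] = 376/6156 ≈ 0.0611.
%ΔP_y = (23.67 − 19.5)/[(19.5+23.67)/2] ≈ 0.1932.
E_xy = 0.0611/0.1932 ≈ 0.32.
E_xy > 0, so natural gas and heating oil are substitutes.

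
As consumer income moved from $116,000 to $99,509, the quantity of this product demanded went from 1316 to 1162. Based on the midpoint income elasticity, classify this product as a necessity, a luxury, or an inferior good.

necessity

%ΔQ = (1162 − 1316)/[(1316+1162)/2] = -154/1239 ≈ -0.1243.
%ΔM = (99,509 − 116,000)/[(116,000+99,509)/2] = -16491/107754.5 ≈ -0.1530.
E_I = %ΔQ/%ΔM ≈ 0.812.
E_I ∈ (0,1): normal good (necessity).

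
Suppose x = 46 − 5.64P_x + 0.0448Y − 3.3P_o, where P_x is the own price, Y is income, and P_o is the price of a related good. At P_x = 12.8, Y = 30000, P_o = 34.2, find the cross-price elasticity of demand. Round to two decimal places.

x = 46 − 5.64(12.8) + 0.0448(30000) − 3.3(34.2) = 46 − 72.192 + 1344 − 112.86 = 1204.948.
∂x/∂P_o = −3.3, so E_xy = -3.3·(34.2/1204.948) ≈ -0.09.
E_xy < 0: the goods are complements.

-0.09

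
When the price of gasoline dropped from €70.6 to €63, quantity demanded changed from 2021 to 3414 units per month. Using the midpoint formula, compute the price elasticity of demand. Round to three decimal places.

-4.506

%Δq = (3414 − 2021)/[(2021 + 3414)/2] = 1393/2717.5 ≈ 0.5126.
%ΔP = (63 − 70.6)/[(70.6 + 63)/2] = -7.6/66.8 ≈ -0.1138.
Arc elasticity E = %Δq/%ΔP ≈ 0.5126/-0.1138 ≈ -4.506.
|E| > 1: demand is elastic over this range.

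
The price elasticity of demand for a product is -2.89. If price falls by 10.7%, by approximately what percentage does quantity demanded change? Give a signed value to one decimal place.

%ΔQ ≈ E × %ΔP = (-2.89) × (-10.7%) ≈ 30.9%.

30.9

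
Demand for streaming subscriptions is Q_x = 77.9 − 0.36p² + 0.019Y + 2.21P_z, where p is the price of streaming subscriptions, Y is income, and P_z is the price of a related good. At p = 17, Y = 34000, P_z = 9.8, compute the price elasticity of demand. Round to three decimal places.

Substituting, Q_x = 77.9 − 0.36(17)² + 0.019(34000) + 2.21(9.8) = 77.9 − 104.04 + 646 + 21.658 = 641.518.
∂Q_x/∂p = −2·0.36·p = -12.24, so E_p = -12.24·(17/641.518) ≈ -0.324.
|E_p| < 1: demand is inelastic.

-0.324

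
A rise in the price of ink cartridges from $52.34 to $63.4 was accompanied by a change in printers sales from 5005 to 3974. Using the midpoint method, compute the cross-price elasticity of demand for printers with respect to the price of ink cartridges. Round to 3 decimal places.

-1.202

%ΔQ_x = (3974 − 5005)/[(5005+3974)/2] = -1031/4489.5 ≈ -0.2296.
%ΔP_y = (63.4 − 52.34)/[(52.34+63.4)/2] ≈ 0.1911.
E_xy = -0.2296/0.1911 ≈ -1.202.
E_xy < 0, so printers and ink cartridges are complements.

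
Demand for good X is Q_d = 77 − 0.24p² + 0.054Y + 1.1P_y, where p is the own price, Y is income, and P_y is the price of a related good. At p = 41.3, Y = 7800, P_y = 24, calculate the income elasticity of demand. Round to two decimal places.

First evaluate Q_d: 77 − 0.24(41.3)² + 0.054(7800) + 1.1(24) = 77 − 409.3656 + 421.2 + 26.4 = 115.2344.
∂Q_d/∂Y = +0.054, so E_I = 0.054·(7800/115.2344) ≈ 3.66.
E_I > 1: normal good (luxury).

3.66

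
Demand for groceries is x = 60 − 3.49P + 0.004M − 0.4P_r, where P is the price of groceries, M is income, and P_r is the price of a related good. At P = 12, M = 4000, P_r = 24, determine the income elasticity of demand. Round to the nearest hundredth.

Evaluating quantity at (P, M, P_r) gives x = 60 − 3.49(12) + 0.004(4000) − 0.4(24) = 60 − 41.88 + 16 − 9.6 = 24.52.
∂x/∂M = +0.004, so E_I = 0.004·(4000/24.52) ≈ 0.65.
E_I ∈ (0,1): normal good (necessity).

0.65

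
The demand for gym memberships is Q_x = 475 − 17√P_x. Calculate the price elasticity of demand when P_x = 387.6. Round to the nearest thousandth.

At P_x = 387.6, Q_x = 140.3115.
dQ_x/dP_x = −17/(2√P_x) = −17/(2·19.6876).
Point elasticity E = (dQ_x/dP_x)·(P_x/Q_x) = -0.4317 × 387.6/140.3115 ≈ -1.193.
|E| > 1, so demand is elastic at this price.

-1.193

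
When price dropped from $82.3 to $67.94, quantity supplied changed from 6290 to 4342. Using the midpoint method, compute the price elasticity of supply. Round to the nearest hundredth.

%Δq = (4342 − 6290)/[(6290 + 4342)/2] = -1948/5316 ≈ -0.3664.
%Δp = (67.94 − 82.3)/[(82.3 + 67.94)/2] = -14.36/75.12 ≈ -0.1912.
Arc elasticity E = %Δq/%Δp ≈ -0.3664/-0.1912 ≈ 1.92.
|E| > 1: supply is elastic over this range.

1.92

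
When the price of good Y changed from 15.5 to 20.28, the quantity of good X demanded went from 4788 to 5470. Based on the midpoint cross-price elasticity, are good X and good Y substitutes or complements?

substitutes

%ΔQ_x = (5470 − 4788)/[(4788+5470)/2] = 682/5129 ≈ 0.1330.
%ΔP_y = (20.28 − 15.5)/[(15.5+20.28)/2] ≈ 0.2672.
E_xy = 0.1330/0.2672 ≈ 0.498.
E_xy > 0, so the goods are substitutes.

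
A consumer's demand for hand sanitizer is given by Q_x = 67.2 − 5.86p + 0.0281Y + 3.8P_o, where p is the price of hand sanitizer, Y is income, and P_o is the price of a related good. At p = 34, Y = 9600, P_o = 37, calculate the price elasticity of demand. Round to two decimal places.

Q_x = 67.2 − 5.86(34) + 0.0281(9600) + 3.8(37) = 67.2 − 199.24 + 269.76 + 140.6 = 278.32.
∂Q_x/∂p = −5.86, so E_p = (−5.86)·(34/278.32) ≈ -0.72.
|E_p| < 1: demand is inelastic.

-0.72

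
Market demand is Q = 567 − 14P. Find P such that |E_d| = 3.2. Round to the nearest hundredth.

Set −bP/(a − bP) = −3.2 ⇒ bP = 3.2(a − bP) ⇒ bP(1+3.2) = 3.2·a.
P = 3.2·567/(14·4.2) ≈ 30.86.

30.86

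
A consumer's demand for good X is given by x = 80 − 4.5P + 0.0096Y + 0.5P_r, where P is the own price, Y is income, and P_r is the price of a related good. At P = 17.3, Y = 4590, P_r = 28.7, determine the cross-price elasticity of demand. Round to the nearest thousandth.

At the given point, x = 80 − 4.5(17.3) + 0.0096(4590) + 0.5(28.7) = 80 − 77.85 + 44.064 + 14.35 = 60.564.
∂x/∂P_r = +0.5, so E_xy = 0.5·(28.7/60.564) ≈ 0.237.
E_xy > 0: the goods are substitutes.

0.237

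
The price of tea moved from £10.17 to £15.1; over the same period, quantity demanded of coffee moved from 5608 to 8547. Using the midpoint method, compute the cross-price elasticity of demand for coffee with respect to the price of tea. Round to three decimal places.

1.064

%ΔQ_x = (8547 − 5608)/[(5608+8547)/2] = 2939/7077.5 ≈ 0.4153.
%ΔP_y = (15.1 − 10.17)/[(10.17+15.1)/2] ≈ 0.3902.
E_xy = 0.4153/0.3902 ≈ 1.064.
E_xy > 0, so coffee and tea are substitutes.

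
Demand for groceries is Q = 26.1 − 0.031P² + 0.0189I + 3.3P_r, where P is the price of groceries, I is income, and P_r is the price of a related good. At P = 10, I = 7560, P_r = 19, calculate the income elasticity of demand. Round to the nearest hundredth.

At the given point, Q = 26.1 − 0.031(10)² + 0.0189(7560) + 3.3(19) = 26.1 − 3.1 + 142.884 + 62.7 = 228.584.
∂Q/∂I = +0.0189, so E_I = 0.0189·(7560/228.584) ≈ 0.63.
E_I ∈ (0,1): normal good (necessity).

0.63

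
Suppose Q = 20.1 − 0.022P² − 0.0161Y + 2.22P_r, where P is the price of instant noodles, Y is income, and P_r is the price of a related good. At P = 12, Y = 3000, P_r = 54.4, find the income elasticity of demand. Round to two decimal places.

Q = 20.1 − 0.022(12)² − 0.0161(3000) + 2.22(54.4) = 20.1 − 3.168 − 48.3 + 120.768 = 89.4.
∂Q/∂Y = −0.0161, so E_I = -0.0161·(3000/89.4) ≈ -0.54.
E_I < 0: inferior good.

-0.54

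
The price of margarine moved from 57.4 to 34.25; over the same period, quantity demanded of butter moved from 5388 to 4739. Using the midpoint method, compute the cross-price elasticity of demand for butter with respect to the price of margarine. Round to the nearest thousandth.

%ΔQ_x = (4739 − 5388)/[(5388+4739)/2] = -649/5063.5 ≈ -0.1282.
%ΔP_y = (34.25 − 57.4)/[(57.4+34.25)/2] ≈ -0.5052.
E_xy = -0.1282/-0.5052 ≈ 0.254.
E_xy > 0, so butter and margarine are substitutes.

0.254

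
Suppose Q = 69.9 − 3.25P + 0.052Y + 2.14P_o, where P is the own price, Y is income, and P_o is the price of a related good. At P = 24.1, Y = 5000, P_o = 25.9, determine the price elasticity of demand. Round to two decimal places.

Substituting, Q = 69.9 − 3.25(24.1) + 0.052(5000) + 2.14(25.9) = 69.9 − 78.325 + 260 + 55.426 = 307.001.
∂Q/∂P = −3.25, so E_p = (−3.25)·(24.1/307.001) ≈ -0.26.
|E_p| < 1: demand is inelastic.

-0.26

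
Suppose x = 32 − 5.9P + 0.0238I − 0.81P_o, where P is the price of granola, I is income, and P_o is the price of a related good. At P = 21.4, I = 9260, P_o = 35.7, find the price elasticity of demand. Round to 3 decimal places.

First evaluate x: 32 − 5.9(21.4) + 0.0238(9260) − 0.81(35.7) = 32 − 126.26 + 220.388 − 28.917 = 97.211.
∂x/∂P = −5.9, so E_p = (−5.9)·(21.4/97.211) ≈ -1.299.
|E_p| > 1: demand is elastic.

-1.299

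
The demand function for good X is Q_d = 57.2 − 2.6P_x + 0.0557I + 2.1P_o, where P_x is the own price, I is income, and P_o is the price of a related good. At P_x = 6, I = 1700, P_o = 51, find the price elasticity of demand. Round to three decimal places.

At the given point, Q_d = 57.2 − 2.6(6) + 0.0557(1700) + 2.1(51) = 57.2 − 15.6 + 94.69 + 107.1 = 243.39.
∂Q_d/∂P_x = −2.6, so E_p = (−2.6)·(6/243.39) ≈ -0.064.
|E_p| < 1: demand is inelastic.

-0.064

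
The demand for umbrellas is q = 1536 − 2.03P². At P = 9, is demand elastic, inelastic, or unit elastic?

inelastic

At P = 9, q = 1371.57.
dq/dP = −2·2.03·P = −36.54.
Point elasticity E = (dq/dP)·(P/q) = -36.54 × 9/1371.57 ≈ -0.240.
|E| ≈ 0.240 < 1, so demand is inelastic.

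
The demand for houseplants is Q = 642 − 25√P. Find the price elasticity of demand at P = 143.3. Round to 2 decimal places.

At P = 143.3, Q = 342.7301.
dQ/dP = −25/(2√P) = −25/(2·11.9708).
Point elasticity E = (dQ/dP)·(P/Q) = -1.0442 × 143.3/342.7301 ≈ -0.44.
|E| < 1, so demand is inelastic at this price.

-0.44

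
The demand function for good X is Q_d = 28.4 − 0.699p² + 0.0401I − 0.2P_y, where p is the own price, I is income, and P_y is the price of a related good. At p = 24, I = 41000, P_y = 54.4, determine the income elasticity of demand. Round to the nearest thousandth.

1.306

First evaluate Q_d: 28.4 − 0.699(24)² + 0.0401(41000) − 0.2(54.4) = 28.4 − 402.624 + 1644.1 − 10.88 = 1258.996.
∂Q_d/∂I = +0.0401, so E_I = 0.0401·(41000/1258.996) ≈ 1.306.
E_I > 1: normal good (luxury).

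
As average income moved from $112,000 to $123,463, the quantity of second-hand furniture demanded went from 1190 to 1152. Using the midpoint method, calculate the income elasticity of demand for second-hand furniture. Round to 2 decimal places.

-0.33

%ΔQ = (1152 − 1190)/[(1190+1152)/2] = -38/1171 ≈ -0.0325.
%ΔY = (123,463 − 112,000)/[(112,000+123,463)/2] = 11463/117731.5 ≈ 0.0974.
E_I = %ΔQ/%ΔY ≈ -0.33.
E_I < 0: inferior good.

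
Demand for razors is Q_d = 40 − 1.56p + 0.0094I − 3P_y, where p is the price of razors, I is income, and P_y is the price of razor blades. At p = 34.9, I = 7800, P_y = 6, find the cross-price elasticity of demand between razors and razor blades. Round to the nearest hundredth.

-0.44

Evaluating quantity at (p, I, P_y) gives Q_d = 40 − 1.56(34.9) + 0.0094(7800) − 3(6) = 40 − 54.444 + 73.32 − 18 = 40.876.
∂Q_d/∂P_y = −3, so E_xy = -3·(6/40.876) ≈ -0.44.
E_xy < 0: the goods are complements.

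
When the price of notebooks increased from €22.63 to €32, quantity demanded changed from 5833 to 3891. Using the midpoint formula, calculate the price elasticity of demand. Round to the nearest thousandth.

%Δq = (3891 − 5833)/[(5833 + 3891)/2] = -1942/4862 ≈ -0.3994.
%Δp = (32 − 22.63)/[(22.63 + 32)/2] = 9.37/27.315 ≈ 0.3430.
Arc elasticity E = %Δq/%Δp ≈ -0.3994/0.3430 ≈ -1.164.
|E| > 1: demand is elastic over this range.

-1.164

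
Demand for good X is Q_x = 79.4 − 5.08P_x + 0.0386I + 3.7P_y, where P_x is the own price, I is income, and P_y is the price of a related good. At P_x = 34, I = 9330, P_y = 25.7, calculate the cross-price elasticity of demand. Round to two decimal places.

0.26

Substituting, Q_x = 79.4 − 5.08(34) + 0.0386(9330) + 3.7(25.7) = 79.4 − 172.72 + 360.138 + 95.09 = 361.908.
∂Q_x/∂P_y = +3.7, so E_xy = 3.7·(25.7/361.908) ≈ 0.26.
E_xy > 0: the goods are substitutes.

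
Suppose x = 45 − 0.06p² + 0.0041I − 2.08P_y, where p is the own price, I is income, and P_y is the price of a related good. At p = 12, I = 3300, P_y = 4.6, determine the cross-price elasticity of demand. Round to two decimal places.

Evaluating quantity at (p, I, P_y) gives x = 45 − 0.06(12)² + 0.0041(3300) − 2.08(4.6) = 45 − 8.64 + 13.53 − 9.568 = 40.322.
∂x/∂P_y = −2.08, so E_xy = -2.08·(4.6/40.322) ≈ -0.24.
E_xy < 0: the goods are complements.

-0.24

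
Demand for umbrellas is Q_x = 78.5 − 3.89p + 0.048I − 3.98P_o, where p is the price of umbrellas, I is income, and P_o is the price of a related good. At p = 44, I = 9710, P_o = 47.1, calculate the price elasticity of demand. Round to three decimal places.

-0.920

Substituting, Q_x = 78.5 − 3.89(44) + 0.048(9710) − 3.98(47.1) = 78.5 − 171.16 + 466.08 − 187.458 = 185.962.
∂Q_x/∂p = −3.89, so E_p = (−3.89)·(44/185.962) ≈ -0.920.
|E_p| < 1: demand is inelastic.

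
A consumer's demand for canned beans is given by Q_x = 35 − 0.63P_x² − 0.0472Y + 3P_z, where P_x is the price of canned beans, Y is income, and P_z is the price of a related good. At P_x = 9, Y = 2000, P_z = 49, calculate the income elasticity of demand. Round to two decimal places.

-2.58

At the given point, Q_x = 35 − 0.63(9)² − 0.0472(2000) + 3(49) = 35 − 51.03 − 94.4 + 147 = 36.57.
∂Q_x/∂Y = −0.0472, so E_I = -0.0472·(2000/36.57) ≈ -2.58.
E_I < 0: inferior good.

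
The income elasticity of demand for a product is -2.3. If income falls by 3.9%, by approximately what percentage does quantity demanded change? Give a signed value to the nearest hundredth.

%ΔQ ≈ E × %ΔI = (-2.3) × (-3.9%) = 8.97%.

8.97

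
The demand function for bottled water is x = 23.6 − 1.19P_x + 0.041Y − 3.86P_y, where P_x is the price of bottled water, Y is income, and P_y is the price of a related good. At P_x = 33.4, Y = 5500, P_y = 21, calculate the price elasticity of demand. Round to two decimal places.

First evaluate x: 23.6 − 1.19(33.4) + 0.041(5500) − 3.86(21) = 23.6 − 39.746 + 225.5 − 81.06 = 128.294.
∂x/∂P_x = −1.19, so E_p = (−1.19)·(33.4/128.294) ≈ -0.31.
|E_p| < 1: demand is inelastic.

-0.31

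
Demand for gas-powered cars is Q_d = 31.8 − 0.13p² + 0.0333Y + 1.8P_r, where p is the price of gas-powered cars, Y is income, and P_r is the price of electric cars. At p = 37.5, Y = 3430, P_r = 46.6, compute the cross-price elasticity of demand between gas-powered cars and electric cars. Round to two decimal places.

At the given point, Q_d = 31.8 − 0.13(37.5)² + 0.0333(3430) + 1.8(46.6) = 31.8 − 182.8125 + 114.219 + 83.88 = 47.0865.
∂Q_d/∂P_r = +1.8, so E_xy = 1.8·(46.6/47.0865) ≈ 1.78.
E_xy > 0: the goods are substitutes.

1.78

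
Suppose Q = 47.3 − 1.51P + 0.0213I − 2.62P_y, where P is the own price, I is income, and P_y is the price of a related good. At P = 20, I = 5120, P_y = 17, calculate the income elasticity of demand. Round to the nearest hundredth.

1.34

At the given point, Q = 47.3 − 1.51(20) + 0.0213(5120) − 2.62(17) = 47.3 − 30.2 + 109.056 − 44.54 = 81.616.
∂Q/∂I = +0.0213, so E_I = 0.0213·(5120/81.616) ≈ 1.34.
E_I > 1: normal good (luxury).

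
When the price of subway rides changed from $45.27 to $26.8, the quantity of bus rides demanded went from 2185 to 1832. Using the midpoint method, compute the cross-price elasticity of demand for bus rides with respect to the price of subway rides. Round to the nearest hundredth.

0.34

%ΔQ_x = (1832 − 2185)/[(2185+1832)/2] = -353/2008.5 ≈ -0.1758.
%ΔP_y = (26.8 − 45.27)/[(45.27+26.8)/2] ≈ -0.5126.
E_xy = -0.1758/-0.5126 ≈ 0.34.
E_xy > 0, so bus rides and subway rides are substitutes.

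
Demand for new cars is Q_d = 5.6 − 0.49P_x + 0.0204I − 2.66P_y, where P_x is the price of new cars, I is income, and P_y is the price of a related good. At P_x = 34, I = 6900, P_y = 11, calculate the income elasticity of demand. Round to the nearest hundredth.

Substituting, Q_d = 5.6 − 0.49(34) + 0.0204(6900) − 2.66(11) = 5.6 − 16.66 + 140.76 − 29.26 = 100.44.
∂Q_d/∂I = +0.0204, so E_I = 0.0204·(6900/100.44) ≈ 1.40.
E_I > 1: normal good (luxury).

1.40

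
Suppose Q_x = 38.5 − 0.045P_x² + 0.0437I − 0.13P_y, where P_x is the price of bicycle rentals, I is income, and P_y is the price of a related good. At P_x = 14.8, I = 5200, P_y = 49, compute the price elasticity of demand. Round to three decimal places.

-0.079

Substituting, Q_x = 38.5 − 0.045(14.8)² + 0.0437(5200) − 0.13(49) = 38.5 − 9.8568 + 227.24 − 6.37 = 249.5132.
∂Q_x/∂P_x = −2·0.045·P_x = -1.332, so E_p = -1.332·(14.8/249.5132) ≈ -0.079.
|E_p| < 1: demand is inelastic.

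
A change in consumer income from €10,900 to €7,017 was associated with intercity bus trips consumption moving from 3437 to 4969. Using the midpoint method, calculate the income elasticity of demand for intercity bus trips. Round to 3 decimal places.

-0.841

%ΔQ = (4969 − 3437)/[(3437+4969)/2] = 1532/4203 ≈ 0.3645.
%ΔI = (7,017 − 10,900)/[(10,900+7,017)/2] = -3883/8958.5 ≈ -0.4334.
E_I = %ΔQ/%ΔI ≈ -0.841.
E_I < 0: inferior good.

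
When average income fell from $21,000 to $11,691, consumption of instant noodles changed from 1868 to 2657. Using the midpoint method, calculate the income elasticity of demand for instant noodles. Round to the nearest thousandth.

%ΔQ = (2657 − 1868)/[(1868+2657)/2] = 789/2262.5 ≈ 0.3487.
%ΔI = (11,691 − 21,000)/[(21,000+11,691)/2] = -9309/16345.5 ≈ -0.5695.
E_I = %ΔQ/%ΔI ≈ -0.612.
E_I < 0: inferior good.

-0.612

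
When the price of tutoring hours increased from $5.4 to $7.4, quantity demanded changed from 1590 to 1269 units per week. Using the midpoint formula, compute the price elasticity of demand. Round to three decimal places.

-0.719

%Δq = (1269 − 1590)/[(1590 + 1269)/2] = -321/1429.5 ≈ -0.2246.
%Δp = (7.4 − 5.4)/[(5.4 + 7.4)/2] = 2/6.4 ≈ 0.3125.
Arc elasticity E = %Δq/%Δp ≈ -0.2246/0.3125 ≈ -0.719.
|E| < 1: demand is inelastic over this range.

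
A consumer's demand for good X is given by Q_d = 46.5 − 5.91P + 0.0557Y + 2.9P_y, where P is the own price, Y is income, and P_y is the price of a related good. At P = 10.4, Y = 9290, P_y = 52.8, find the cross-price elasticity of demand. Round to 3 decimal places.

Evaluating quantity at (P, Y, P_y) gives Q_d = 46.5 − 5.91(10.4) + 0.0557(9290) + 2.9(52.8) = 46.5 − 61.464 + 517.453 + 153.12 = 655.609.
∂Q_d/∂P_y = +2.9, so E_xy = 2.9·(52.8/655.609) ≈ 0.234.
E_xy > 0: the goods are substitutes.

0.234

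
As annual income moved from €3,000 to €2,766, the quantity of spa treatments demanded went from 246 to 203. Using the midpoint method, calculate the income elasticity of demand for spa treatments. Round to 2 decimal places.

%ΔQ = (203 − 246)/[(246+203)/2] = -43/224.5 ≈ -0.1915.
%ΔI = (2,766 − 3,000)/[(3,000+2,766)/2] = -234/2883 ≈ -0.0812.
E_I = %ΔQ/%ΔI ≈ 2.36.
E_I > 1: normal good (luxury).

2.36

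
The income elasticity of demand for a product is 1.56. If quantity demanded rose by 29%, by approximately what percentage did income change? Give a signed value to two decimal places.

18.59

%ΔQ ≈ E × %ΔI ⇒ %ΔI = %ΔQ / E = (29%)/(1.56) ≈ 18.59%.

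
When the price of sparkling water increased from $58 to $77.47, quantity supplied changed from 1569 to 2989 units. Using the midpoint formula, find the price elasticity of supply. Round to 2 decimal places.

%Δq = (2989 − 1569)/[(1569 + 2989)/2] = 1420/2279 ≈ 0.6231.
%Δp = (77.47 − 58)/[(58 + 77.47)/2] = 19.47/67.735 ≈ 0.2874.
Arc elasticity E = %Δq/%Δp ≈ 0.6231/0.2874 ≈ 2.17.
|E| > 1: supply is elastic over this range.

2.17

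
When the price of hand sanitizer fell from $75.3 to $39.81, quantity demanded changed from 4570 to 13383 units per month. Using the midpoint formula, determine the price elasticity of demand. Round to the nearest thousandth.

-1.592

%ΔQ = (13383 − 4570)/[(4570 + 13383)/2] = 8813/8976.5 ≈ 0.9818.
%Δp = (39.81 − 75.3)/[(75.3 + 39.81)/2] = -35.49/57.555 ≈ -0.6166.
Arc elasticity E = %ΔQ/%Δp ≈ 0.9818/-0.6166 ≈ -1.592.
|E| > 1: demand is elastic over this range.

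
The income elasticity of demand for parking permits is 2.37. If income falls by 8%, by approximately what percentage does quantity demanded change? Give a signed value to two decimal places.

%ΔQ ≈ E × %ΔI = (2.37) × (-8%) = -18.96%.

-18.96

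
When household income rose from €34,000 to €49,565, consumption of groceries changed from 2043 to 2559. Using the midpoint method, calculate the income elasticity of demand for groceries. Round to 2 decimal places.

%ΔQ = (2559 − 2043)/[(2043+2559)/2] = 516/2301 ≈ 0.2243.
%ΔI = (49,565 − 34,000)/[(34,000+49,565)/2] = 15565/41782.5 ≈ 0.3725.
E_I = %ΔQ/%ΔI ≈ 0.60.
E_I ∈ (0,1): normal good (necessity).

0.60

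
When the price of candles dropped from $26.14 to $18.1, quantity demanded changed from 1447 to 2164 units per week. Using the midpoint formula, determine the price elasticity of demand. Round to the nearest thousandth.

-1.093

%ΔQ = (2164 − 1447)/[(1447 + 2164)/2] = 717/1805.5 ≈ 0.3971.
%Δp = (18.1 − 26.14)/[(26.14 + 18.1)/2] = -8.04/22.12 ≈ -0.3635.
Arc elasticity E = %ΔQ/%Δp ≈ 0.3971/-0.3635 ≈ -1.093.
|E| > 1: demand is elastic over this range.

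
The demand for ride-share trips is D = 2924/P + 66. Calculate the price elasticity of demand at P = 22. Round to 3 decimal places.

-0.668

At P = 22, D = 198.9091.
dD/dP = −2924/P² = −6.0413.
Point elasticity E = (dD/dP)·(P/D) = -6.0413 × 22/198.9091 ≈ -0.668.
|E| < 1, so demand is inelastic at this price.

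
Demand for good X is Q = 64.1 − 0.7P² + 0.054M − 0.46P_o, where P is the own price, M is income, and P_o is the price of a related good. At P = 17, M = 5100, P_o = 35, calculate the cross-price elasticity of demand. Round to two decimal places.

Q = 64.1 − 0.7(17)² + 0.054(5100) − 0.46(35) = 64.1 − 202.3 + 275.4 − 16.1 = 121.1.
∂Q/∂P_o = −0.46, so E_xy = -0.46·(35/121.1) ≈ -0.13.
E_xy < 0: the goods are complements.

-0.13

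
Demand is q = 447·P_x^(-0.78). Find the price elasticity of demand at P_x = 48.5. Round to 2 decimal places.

For a Cobb–Douglas (constant-elasticity) form q = A·P_x^α·…, the elasticity with respect to P_x equals the exponent α at every point.
Here the exponent on P_x is -0.78, so the price elasticity of demand is -0.78.

-0.78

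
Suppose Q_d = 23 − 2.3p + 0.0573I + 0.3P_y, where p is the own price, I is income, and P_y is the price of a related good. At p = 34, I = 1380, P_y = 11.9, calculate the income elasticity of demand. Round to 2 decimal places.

2.88

Evaluating quantity at (p, I, P_y) gives Q_d = 23 − 2.3(34) + 0.0573(1380) + 0.3(11.9) = 23 − 78.2 + 79.074 + 3.57 = 27.444.
∂Q_d/∂I = +0.0573, so E_I = 0.0573·(1380/27.444) ≈ 2.88.
E_I > 1: normal good (luxury).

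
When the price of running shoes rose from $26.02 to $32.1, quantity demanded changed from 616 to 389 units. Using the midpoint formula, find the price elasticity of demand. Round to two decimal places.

-2.16

%ΔQ = (389 − 616)/[(616 + 389)/2] = -227/502.5 ≈ -0.4517.
%ΔP = (32.1 − 26.02)/[(26.02 + 32.1)/2] = 6.08/29.06 ≈ 0.2092.
Arc elasticity E = %ΔQ/%ΔP ≈ -0.4517/0.2092 ≈ -2.16.
|E| > 1: demand is elastic over this range.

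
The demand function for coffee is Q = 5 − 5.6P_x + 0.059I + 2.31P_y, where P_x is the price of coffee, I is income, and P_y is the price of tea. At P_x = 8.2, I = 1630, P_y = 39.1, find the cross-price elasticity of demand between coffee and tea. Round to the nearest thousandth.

Substituting, Q = 5 − 5.6(8.2) + 0.059(1630) + 2.31(39.1) = 5 − 45.92 + 96.17 + 90.321 = 145.571.
∂Q/∂P_y = +2.31, so E_xy = 2.31·(39.1/145.571) ≈ 0.620.
E_xy > 0: the goods are substitutes.

0.620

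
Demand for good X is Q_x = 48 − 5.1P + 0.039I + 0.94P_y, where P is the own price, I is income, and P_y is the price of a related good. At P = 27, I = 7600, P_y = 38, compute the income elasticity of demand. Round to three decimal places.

1.223

Evaluating quantity at (P, I, P_y) gives Q_x = 48 − 5.1(27) + 0.039(7600) + 0.94(38) = 48 − 137.7 + 296.4 + 35.72 = 242.42.
∂Q_x/∂I = +0.039, so E_I = 0.039·(7600/242.42) ≈ 1.223.
E_I > 1: normal good (luxury).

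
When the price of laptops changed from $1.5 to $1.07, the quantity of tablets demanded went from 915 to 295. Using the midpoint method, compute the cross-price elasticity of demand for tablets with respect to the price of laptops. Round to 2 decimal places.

%ΔQ_x = (295 − 915)/[(915+295)/2] = -620/605 ≈ -1.0248.
%ΔP_y = (1.07 − 1.5)/[(1.5+1.07)/2] ≈ -0.3346.
E_xy = -1.0248/-0.3346 ≈ 3.06.
E_xy > 0, so tablets and laptops are substitutes.

3.06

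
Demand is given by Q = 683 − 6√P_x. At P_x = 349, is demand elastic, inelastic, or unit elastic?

At P_x = 349, Q = 570.9107.
dQ/dP_x = −6/(2√P_x) = −6/(2·18.6815).
Point elasticity E = (dQ/dP_x)·(P_x/Q) = -0.1606 × 349/570.9107 ≈ -0.098.
|E| ≈ 0.098 < 1, so demand is inelastic.

inelastic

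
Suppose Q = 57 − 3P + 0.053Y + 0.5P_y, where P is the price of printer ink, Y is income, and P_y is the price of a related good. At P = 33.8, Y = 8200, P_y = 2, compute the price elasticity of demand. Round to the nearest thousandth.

-0.259

First evaluate Q: 57 − 3(33.8) + 0.053(8200) + 0.5(2) = 57 − 101.4 + 434.6 + 1 = 391.2.
∂Q/∂P = −3, so E_p = (−3)·(33.8/391.2) ≈ -0.259.
|E_p| < 1: demand is inelastic.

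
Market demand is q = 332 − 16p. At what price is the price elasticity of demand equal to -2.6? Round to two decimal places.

14.99

Set −bp/(a − bp) = −2.6 ⇒ bp = 2.6(a − bp) ⇒ bp(1+2.6) = 2.6·a.
p = 2.6·332/(16·3.6) ≈ 14.99.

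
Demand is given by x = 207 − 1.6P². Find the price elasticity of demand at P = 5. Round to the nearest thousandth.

-0.479

At P = 5, x = 167.
dx/dP = −2·1.6·P = −16.
Point elasticity E = (dx/dP)·(P/x) = -16 × 5/167 ≈ -0.479.
|E| < 1, so demand is inelastic at this price.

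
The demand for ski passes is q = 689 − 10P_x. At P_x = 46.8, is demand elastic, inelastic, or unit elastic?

elastic

At P_x = 46.8, q = 221.
dq/dP_x = −10.
Point elasticity E = (dq/dP_x)·(P_x/q) = -10 × 46.8/221 ≈ -2.118.
|E| ≈ 2.118 > 1, so demand is elastic.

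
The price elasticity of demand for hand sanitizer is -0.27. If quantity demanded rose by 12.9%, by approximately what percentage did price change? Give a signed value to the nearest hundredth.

%ΔQ ≈ E × %ΔP ⇒ %ΔP = %ΔQ / E = (12.9%)/(-0.27) ≈ -47.78%.

-47.78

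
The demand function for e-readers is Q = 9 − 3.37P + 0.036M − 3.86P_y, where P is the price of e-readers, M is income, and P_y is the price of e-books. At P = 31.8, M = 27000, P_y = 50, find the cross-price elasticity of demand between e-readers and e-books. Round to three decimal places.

-0.283

First evaluate Q: 9 − 3.37(31.8) + 0.036(27000) − 3.86(50) = 9 − 107.166 + 972 − 193 = 680.834.
∂Q/∂P_y = −3.86, so E_xy = -3.86·(50/680.834) ≈ -0.283.
E_xy < 0: the goods are complements.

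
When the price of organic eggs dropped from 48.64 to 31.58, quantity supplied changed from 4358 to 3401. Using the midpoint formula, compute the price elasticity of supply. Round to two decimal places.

0.58

%ΔQ = (3401 − 4358)/[(4358 + 3401)/2] = -957/3879.5 ≈ -0.2467.
%ΔP = (31.58 − 48.64)/[(48.64 + 31.58)/2] = -17.06/40.11 ≈ -0.4253.
Arc elasticity E = %ΔQ/%ΔP ≈ -0.2467/-0.4253 ≈ 0.58.
|E| < 1: supply is inelastic over this range.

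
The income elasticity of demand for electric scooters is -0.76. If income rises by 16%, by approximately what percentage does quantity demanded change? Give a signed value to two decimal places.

-12.16

%ΔQ ≈ E × %ΔI = (-0.76) × (16%) = -12.16%.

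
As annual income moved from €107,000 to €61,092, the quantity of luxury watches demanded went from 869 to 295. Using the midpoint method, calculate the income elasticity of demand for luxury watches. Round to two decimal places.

1.81

%ΔQ = (295 − 869)/[(869+295)/2] = -574/582 ≈ -0.9863.
%ΔY = (61,092 − 107,000)/[(107,000+61,092)/2] = -45908/84046 ≈ -0.5462.
E_I = %ΔQ/%ΔY ≈ 1.81.
E_I > 1: normal good (luxury).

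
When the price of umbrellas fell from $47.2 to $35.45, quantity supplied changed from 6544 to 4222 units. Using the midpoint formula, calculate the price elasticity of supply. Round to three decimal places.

1.517

%ΔQ = (4222 − 6544)/[(6544 + 4222)/2] = -2322/5383 ≈ -0.4314.
%ΔP = (35.45 − 47.2)/[(47.2 + 35.45)/2] = -11.75/41.325 ≈ -0.2843.
Arc elasticity E = %ΔQ/%ΔP ≈ -0.4314/-0.2843 ≈ 1.517.
|E| > 1: supply is elastic over this range.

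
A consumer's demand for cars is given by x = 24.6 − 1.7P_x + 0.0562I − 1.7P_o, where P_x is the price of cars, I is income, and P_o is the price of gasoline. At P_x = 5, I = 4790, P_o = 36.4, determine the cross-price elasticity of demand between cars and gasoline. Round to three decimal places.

At the given point, x = 24.6 − 1.7(5) + 0.0562(4790) − 1.7(36.4) = 24.6 − 8.5 + 269.198 − 61.88 = 223.418.
∂x/∂P_o = −1.7, so E_xy = -1.7·(36.4/223.418) ≈ -0.277.
E_xy < 0: the goods are complements.

-0.277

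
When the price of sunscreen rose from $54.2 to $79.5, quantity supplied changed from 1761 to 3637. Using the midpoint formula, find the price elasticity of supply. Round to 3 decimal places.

%Δq = (3637 − 1761)/[(1761 + 3637)/2] = 1876/2699 ≈ 0.6951.
%ΔP = (79.5 − 54.2)/[(54.2 + 79.5)/2] = 25.3/66.85 ≈ 0.3785.
Arc elasticity E = %Δq/%ΔP ≈ 0.6951/0.3785 ≈ 1.837.
|E| > 1: supply is elastic over this range.

1.837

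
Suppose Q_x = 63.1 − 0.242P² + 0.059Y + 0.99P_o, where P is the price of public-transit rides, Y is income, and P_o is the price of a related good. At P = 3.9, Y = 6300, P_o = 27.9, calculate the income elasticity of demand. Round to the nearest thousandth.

0.810

Q_x = 63.1 − 0.242(3.9)² + 0.059(6300) + 0.99(27.9) = 63.1 − 3.6808 + 371.7 + 27.621 = 458.7402.
∂Q_x/∂Y = +0.059, so E_I = 0.059·(6300/458.7402) ≈ 0.810.
E_I ∈ (0,1): normal good (necessity).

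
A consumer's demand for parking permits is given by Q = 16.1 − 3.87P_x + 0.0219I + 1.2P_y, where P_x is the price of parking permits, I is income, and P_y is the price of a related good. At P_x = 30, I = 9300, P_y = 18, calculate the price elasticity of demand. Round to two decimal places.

Q = 16.1 − 3.87(30) + 0.0219(9300) + 1.2(18) = 16.1 − 116.1 + 203.67 + 21.6 = 125.27.
∂Q/∂P_x = −3.87, so E_p = (−3.87)·(30/125.27) ≈ -0.93.
|E_p| < 1: demand is inelastic.

-0.93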